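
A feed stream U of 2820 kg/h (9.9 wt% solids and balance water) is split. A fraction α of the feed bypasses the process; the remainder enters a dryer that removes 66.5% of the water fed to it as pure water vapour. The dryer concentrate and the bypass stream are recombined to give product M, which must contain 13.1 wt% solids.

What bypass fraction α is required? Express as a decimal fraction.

0.592

All 2820×0.099 = 279.18 kg/h of solids reaches M, so M = 279.18/0.131 = 2131.1 kg/h and vapour = 688.85 kg/h.
The evaporator receives (1−α)·2820 of feed at 0.901 water and removes 0.665 of that water:
0.665×0.901×(1−α)×2820 = 688.85
(1−α) = 688.85/1689.6 = 0.4077;  α = 0.5923.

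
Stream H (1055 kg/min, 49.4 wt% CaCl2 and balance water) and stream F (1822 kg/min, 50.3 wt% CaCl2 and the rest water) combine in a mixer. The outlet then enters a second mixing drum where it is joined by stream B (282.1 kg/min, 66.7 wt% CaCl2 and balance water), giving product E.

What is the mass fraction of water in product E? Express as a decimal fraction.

Overall, product flow = 3159.1 kg/min.
water in = 1055×0.506 + 1822×0.497 + 282.1×0.333 = 1533.3 kg/min.
water fraction in E = 0.485.

0.485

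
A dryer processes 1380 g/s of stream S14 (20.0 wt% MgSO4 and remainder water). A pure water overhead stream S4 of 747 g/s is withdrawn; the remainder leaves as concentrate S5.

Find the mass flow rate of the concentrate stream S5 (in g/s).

633 g/s

Concentrate = 1380 − 747 = 633 g/s.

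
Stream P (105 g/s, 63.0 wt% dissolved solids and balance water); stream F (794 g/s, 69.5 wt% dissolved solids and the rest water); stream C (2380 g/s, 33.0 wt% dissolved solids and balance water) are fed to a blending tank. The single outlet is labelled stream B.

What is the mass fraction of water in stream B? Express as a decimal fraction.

Total flow out = 105 + 794 + 2380 = 3279 g/s.
water in = 105×0.370 + 794×0.305 + 2380×0.670 = 1875.6 g/s.
water mass fraction in B = 1875.6/3279 = 0.572.

0.572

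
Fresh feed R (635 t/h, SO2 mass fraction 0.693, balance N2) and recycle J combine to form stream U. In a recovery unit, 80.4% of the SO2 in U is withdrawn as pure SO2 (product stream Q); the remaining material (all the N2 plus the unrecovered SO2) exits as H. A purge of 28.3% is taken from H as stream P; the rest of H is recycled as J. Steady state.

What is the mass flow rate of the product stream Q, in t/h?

SO2 in U: m_A = 635×0.693 + (1−0.283)·(1−0.804)·m_A, so m_A = 440.05/0.8595 = 512.01 t/h.
Product Q = 0.804×512.01 = 411.65 t/h.

411.7 t/h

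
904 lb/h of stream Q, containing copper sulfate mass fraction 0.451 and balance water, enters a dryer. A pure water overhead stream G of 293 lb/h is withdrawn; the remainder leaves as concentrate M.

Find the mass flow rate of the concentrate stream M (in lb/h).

611 lb/h

Concentrate = 904 − 293 = 611 lb/h.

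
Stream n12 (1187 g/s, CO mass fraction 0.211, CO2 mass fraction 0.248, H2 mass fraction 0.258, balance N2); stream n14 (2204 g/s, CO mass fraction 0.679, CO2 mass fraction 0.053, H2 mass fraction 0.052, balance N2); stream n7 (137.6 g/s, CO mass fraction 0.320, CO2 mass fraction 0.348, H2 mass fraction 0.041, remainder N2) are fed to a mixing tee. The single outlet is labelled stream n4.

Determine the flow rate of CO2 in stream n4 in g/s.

459.1 g/s

CO2 out = CO2 in = 1187×0.248 + 2204×0.053 + 137.6×0.348 = 459.07 g/s.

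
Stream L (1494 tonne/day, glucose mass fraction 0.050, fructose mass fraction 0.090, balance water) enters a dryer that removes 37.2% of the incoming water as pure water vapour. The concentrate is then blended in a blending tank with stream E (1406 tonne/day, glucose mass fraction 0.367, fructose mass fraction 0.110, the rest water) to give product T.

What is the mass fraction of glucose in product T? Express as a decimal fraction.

0.244

Vapour removed = 0.372×0.860×1494 = 477.96 tonne/day; concentrate = 1016 tonne/day.
glucose reaching the mixer = 74.7 (from concentrate) + 1406×0.367 = 590.7 tonne/day.
Product flow = 1016 + 1406 = 2422 tonne/day; glucose fraction = 0.244.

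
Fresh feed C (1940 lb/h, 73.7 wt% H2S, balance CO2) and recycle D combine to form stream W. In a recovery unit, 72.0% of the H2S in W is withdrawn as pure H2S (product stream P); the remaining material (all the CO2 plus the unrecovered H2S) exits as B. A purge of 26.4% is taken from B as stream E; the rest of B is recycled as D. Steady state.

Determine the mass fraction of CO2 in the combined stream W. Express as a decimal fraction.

0.518

CO2 enters only via C and leaves only via the purge: 1940×0.263 = 0.264×(CO2 in B), and the recovery unit passes all CO2, so CO2 in W = CO2 in B = 1932.7 lb/h.
H2S in W: m_A = 1940×0.737 + (1−0.264)·(1−0.720)·m_A, so m_A = 1429.8/0.7939 = 1800.9 lb/h.
W = 1800.9 + 1932.7 = 3733.6 lb/h.
CO2 fraction in W = 1932.7/3733.6 = 0.518.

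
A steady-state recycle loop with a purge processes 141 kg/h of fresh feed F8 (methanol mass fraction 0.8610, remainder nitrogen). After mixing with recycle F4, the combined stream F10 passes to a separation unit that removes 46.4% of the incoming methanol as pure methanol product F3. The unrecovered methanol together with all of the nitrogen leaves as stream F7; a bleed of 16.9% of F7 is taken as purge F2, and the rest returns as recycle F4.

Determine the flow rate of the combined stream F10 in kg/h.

334.9 kg/h

nitrogen enters only via F8 and leaves only via the purge: 141×0.139 = 0.169×(nitrogen in F7), and the separation unit passes all nitrogen, so nitrogen in F10 = nitrogen in F7 = 115.97 kg/h.
methanol in F10: m_A = 141×0.861 + (1−0.169)·(1−0.464)·m_A, so m_A = 121.4/0.5546 = 218.9 kg/h.
F10 = 218.9 + 115.97 = 334.88 kg/h.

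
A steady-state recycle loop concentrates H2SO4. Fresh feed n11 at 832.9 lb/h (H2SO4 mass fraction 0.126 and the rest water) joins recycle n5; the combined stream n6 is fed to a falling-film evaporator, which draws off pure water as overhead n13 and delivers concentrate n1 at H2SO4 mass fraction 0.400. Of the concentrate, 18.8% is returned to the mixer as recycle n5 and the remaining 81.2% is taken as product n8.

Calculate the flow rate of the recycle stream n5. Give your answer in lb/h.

60.74 lb/h

Overall H2SO4 balance (none leaves overhead): H2SO4 in fresh feed = H2SO4 in product, i.e. 832.9×0.126 = (1−0.188)·n1·0.400.
n1 = 104.95/(0.400×0.812) = 323.11 lb/h.
Recycle n5 = 0.188×323.11 = 60.744 lb/h.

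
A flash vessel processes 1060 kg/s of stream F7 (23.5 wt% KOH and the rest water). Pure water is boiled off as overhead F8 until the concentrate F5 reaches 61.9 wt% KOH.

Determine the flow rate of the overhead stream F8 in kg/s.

657.6 kg/s

KOH is conserved: 1060×0.235 = 249.1 kg/s all reports to the concentrate.
Concentrate = 249.1/(target fraction) = 402.42 kg/s.
Overhead = 1060 − 402.42 = 657.58 kg/s.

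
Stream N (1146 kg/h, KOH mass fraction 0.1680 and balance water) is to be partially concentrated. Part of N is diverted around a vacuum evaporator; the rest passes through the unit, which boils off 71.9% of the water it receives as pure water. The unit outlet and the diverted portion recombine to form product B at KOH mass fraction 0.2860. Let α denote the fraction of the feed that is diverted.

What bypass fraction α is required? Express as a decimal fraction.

0.310

All 1146×0.168 = 192.53 kg/h of KOH reaches B, so B = 192.53/0.286 = 673.17 kg/h and vapour = 472.83 kg/h.
The evaporator receives (1−α)·1146 of feed at 0.832 water and removes 0.719 of that water:
0.719×0.832×(1−α)×1146 = 472.83
(1−α) = 472.83/685.55 = 0.6897;  α = 0.3103.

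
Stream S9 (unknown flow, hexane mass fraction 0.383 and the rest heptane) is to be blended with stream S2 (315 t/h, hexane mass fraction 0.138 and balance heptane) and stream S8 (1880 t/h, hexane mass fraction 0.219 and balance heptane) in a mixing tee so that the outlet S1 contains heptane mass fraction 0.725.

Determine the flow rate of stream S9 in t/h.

1374 t/h

Let S9 be the unknown flow. Total out = 2195 + S9.
heptane balance: 1739.8 + 0.617·S9 = 0.725·(2195 + S9)
(0.617 − 0.725)·S9 = 0.725×2195 − 1739.8 = -148.43
S9 = -148.43 / -0.108 = 1374.4 t/h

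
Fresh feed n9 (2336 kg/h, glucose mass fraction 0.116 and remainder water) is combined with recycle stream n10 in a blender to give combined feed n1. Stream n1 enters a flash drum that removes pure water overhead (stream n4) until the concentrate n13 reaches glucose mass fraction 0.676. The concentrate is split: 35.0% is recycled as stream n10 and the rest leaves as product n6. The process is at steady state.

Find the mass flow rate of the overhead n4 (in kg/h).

Overall glucose balance (none leaves overhead): glucose in fresh feed = glucose in product, i.e. 2336×0.116 = (1−0.350)·n13·0.676.
n13 = 270.98/(0.676×0.650) = 616.7 kg/h.
Recycle n10 = 0.350×616.7 = 215.84 kg/h.
Combined feed n1 = 2336 + 215.84 = 2551.8 kg/h.
Overhead n4 = n1 − n13 = 2551.8 − 616.7 = 1935.1 kg/h.

1935 kg/h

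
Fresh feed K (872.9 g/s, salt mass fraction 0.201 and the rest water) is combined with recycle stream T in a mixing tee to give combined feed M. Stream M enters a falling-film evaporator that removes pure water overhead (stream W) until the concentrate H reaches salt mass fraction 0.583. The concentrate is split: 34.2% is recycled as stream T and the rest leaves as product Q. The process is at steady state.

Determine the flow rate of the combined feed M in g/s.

1029 g/s

Overall salt balance (none leaves overhead): salt in fresh feed = salt in product, i.e. 872.9×0.201 = (1−0.342)·H·0.583.
H = 175.45/(0.583×0.658) = 457.37 g/s.
Recycle T = 0.342×457.37 = 156.42 g/s.
Combined feed M = 872.9 + 156.42 = 1029.3 g/s.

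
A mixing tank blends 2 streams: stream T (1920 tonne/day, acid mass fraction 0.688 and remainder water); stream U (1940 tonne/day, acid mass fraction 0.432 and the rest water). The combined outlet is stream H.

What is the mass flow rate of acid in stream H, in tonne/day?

2159 tonne/day

acid out = acid in = 1920×0.688 + 1940×0.432 = 2159 tonne/day.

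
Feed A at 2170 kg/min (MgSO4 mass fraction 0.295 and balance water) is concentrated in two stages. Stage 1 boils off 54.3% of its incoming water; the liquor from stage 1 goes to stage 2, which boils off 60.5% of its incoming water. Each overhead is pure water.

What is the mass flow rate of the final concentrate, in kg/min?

916.3 kg/min

water in feed = 2170×0.705 = 1529.8 kg/min.
After stage 1: water left = (1−0.543)×1529.8 = 699.14; stream total = 1339.3 kg/min.
After stage 2: water left = (1−0.605)×699.14 = 276.16; final concentrate = 916.31 kg/min.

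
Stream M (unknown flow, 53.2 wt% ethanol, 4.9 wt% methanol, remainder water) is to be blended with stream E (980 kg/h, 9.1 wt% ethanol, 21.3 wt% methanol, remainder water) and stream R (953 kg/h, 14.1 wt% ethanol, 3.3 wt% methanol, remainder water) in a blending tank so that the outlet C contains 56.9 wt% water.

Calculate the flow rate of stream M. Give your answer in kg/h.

2463 kg/h

Let M be the unknown flow. Total out = 1933 + M.
water balance: 1469.3 + 0.419·M = 0.569·(1933 + M)
(0.419 − 0.569)·M = 0.569×1933 − 1469.3 = -369.38
M = -369.38 / -0.150 = 2462.5 kg/h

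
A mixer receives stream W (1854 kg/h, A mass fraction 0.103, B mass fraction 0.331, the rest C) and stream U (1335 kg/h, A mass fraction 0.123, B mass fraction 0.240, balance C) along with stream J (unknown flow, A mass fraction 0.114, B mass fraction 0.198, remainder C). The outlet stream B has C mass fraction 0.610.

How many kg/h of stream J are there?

Let J be the unknown flow. Total out = 3189 + J.
C balance: 1899.8 + 0.688·J = 0.610·(3189 + J)
(0.688 − 0.610)·J = 0.610×3189 − 1899.8 = 45.531
J = 45.531 / 0.078 = 583.73 kg/h

583.7 kg/h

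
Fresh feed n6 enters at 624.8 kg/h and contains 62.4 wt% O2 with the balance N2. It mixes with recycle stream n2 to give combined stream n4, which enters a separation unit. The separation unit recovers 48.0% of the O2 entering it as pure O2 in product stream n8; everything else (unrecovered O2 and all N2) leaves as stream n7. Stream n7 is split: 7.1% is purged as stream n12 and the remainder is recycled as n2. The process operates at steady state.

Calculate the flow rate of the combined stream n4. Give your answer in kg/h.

4063 kg/h

N2 enters only via n6 and leaves only via the purge: 624.8×0.376 = 0.071×(N2 in n7), and the separation unit passes all N2, so N2 in n4 = N2 in n7 = 3308.8 kg/h.
O2 in n4: m_A = 624.8×0.624 + (1−0.071)·(1−0.480)·m_A, so m_A = 389.88/0.5169 = 754.23 kg/h.
n4 = 754.23 + 3308.8 = 4063 kg/h.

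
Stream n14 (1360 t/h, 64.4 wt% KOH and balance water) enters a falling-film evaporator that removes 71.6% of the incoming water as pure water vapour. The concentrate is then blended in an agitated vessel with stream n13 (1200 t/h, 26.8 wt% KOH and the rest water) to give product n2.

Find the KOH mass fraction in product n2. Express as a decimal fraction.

0.541

Vapour removed = 0.716×0.356×1360 = 346.66 t/h; concentrate = 1013.3 t/h.
KOH reaching the mixer = 875.84 (from concentrate) + 1200×0.268 = 1197.4 t/h.
Product flow = 1013.3 + 1200 = 2213.3 t/h; KOH fraction = 0.541.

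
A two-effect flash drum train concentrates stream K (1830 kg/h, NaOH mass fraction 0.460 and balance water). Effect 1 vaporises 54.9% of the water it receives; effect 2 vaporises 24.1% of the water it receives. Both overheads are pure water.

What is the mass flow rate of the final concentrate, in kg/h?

1180 kg/h

water in feed = 1830×0.540 = 988.2 kg/h.
After stage 1: water left = (1−0.549)×988.2 = 445.68; stream total = 1287.5 kg/h.
After stage 2: water left = (1−0.241)×445.68 = 338.27; final concentrate = 1180.1 kg/h.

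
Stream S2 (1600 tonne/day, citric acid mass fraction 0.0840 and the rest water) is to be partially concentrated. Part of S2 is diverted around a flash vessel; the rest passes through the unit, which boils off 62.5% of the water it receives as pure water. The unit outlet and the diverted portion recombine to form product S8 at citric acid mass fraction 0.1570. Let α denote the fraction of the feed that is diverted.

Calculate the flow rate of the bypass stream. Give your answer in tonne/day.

300.5 tonne/day

All 1600×0.084 = 134.4 tonne/day of citric acid reaches S8, so S8 = 134.4/0.157 = 856.05 tonne/day and vapour = 743.95 tonne/day.
The evaporator receives (1−α)·1600 of feed at 0.916 water and removes 0.625 of that water:
0.625×0.916×(1−α)×1600 = 743.95
(1−α) = 743.95/916 = 0.8122;  α = 0.1878.
Bypass flow = 0.1878×1600 = 300.53 tonne/day.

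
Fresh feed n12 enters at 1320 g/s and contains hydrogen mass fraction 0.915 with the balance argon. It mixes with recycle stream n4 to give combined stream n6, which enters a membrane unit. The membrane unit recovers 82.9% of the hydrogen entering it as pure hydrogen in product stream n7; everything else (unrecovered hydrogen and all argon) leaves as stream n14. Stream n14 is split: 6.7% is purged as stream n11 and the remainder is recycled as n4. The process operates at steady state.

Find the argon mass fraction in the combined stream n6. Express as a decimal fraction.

argon enters only via n12 and leaves only via the purge: 1320×0.085 = 0.067×(argon in n14), and the membrane unit passes all argon, so argon in n6 = argon in n14 = 1674.6 g/s.
hydrogen in n6: m_A = 1320×0.915 + (1−0.067)·(1−0.829)·m_A, so m_A = 1207.8/0.8405 = 1437.1 g/s.
n6 = 1437.1 + 1674.6 = 3111.7 g/s.
argon fraction in n6 = 1674.6/3111.7 = 0.538.

0.538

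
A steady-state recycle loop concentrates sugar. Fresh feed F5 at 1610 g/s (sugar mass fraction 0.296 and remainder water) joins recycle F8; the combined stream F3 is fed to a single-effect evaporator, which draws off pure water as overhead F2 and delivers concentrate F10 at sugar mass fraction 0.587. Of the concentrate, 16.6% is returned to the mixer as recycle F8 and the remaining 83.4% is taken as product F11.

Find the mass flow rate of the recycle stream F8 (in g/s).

Overall sugar balance (none leaves overhead): sugar in fresh feed = sugar in product, i.e. 1610×0.296 = (1−0.166)·F10·0.587.
F10 = 476.56/(0.587×0.834) = 973.45 g/s.
Recycle F8 = 0.166×973.45 = 161.59 g/s.

161.6 g/s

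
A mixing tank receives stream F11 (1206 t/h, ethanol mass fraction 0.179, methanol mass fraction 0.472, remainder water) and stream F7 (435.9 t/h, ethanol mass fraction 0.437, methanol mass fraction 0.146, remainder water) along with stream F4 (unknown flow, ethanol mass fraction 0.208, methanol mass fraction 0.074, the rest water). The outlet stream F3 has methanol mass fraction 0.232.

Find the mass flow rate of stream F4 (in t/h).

Let F4 be the unknown flow. Total out = 1641.9 + F4.
methanol balance: 632.87 + 0.074·F4 = 0.232·(1641.9 + F4)
(0.074 − 0.232)·F4 = 0.232×1641.9 − 632.87 = -251.95
F4 = -251.95 / -0.158 = 1594.6 t/h

1595 t/h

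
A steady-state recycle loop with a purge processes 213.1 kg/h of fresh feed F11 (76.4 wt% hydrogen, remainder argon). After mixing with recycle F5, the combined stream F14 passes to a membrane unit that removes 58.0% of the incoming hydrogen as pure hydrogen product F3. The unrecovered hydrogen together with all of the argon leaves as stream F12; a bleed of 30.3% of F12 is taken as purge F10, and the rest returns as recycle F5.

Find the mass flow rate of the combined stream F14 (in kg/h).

396.2 kg/h

argon enters only via F11 and leaves only via the purge: 213.1×0.236 = 0.303×(argon in F12), and the membrane unit passes all argon, so argon in F14 = argon in F12 = 165.98 kg/h.
hydrogen in F14: m_A = 213.1×0.764 + (1−0.303)·(1−0.580)·m_A, so m_A = 162.81/0.7073 = 230.2 kg/h.
F14 = 230.2 + 165.98 = 396.17 kg/h.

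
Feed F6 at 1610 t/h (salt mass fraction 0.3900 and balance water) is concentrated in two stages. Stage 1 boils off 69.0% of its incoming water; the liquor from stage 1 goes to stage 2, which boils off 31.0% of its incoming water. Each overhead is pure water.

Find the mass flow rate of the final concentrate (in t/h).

water in feed = 1610×0.610 = 982.1 t/h.
After stage 1: water left = (1−0.690)×982.1 = 304.45; stream total = 932.35 t/h.
After stage 2: water left = (1−0.310)×304.45 = 210.07; final concentrate = 837.97 t/h.

838 t/h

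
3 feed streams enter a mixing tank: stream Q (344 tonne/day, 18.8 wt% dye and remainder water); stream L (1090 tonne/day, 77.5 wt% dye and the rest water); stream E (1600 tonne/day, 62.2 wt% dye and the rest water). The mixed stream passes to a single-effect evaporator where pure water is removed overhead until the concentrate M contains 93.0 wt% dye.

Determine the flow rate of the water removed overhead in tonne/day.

dye entering = 344×0.188 + 1090×0.775 + 1600×0.622 = 1904.6 tonne/day.
All dye reports to M, so M = 1904.6/0.930 = 2048 tonne/day.
Total feed = 3034 tonne/day; overhead = 3034 − 2048 = 986.02 tonne/day.

986 tonne/day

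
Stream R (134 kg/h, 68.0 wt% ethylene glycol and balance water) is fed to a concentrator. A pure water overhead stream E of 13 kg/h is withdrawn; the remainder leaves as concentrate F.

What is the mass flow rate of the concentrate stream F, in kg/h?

121 kg/h

Concentrate = 134 − 13 = 121 kg/h.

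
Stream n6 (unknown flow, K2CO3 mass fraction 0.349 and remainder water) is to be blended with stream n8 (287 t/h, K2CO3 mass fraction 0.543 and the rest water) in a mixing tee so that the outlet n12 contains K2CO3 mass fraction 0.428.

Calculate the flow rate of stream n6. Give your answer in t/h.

417.8 t/h

Let n6 be the unknown flow. Total out = 287 + n6.
K2CO3 balance: 155.84 + 0.349·n6 = 0.428·(287 + n6)
(0.349 − 0.428)·n6 = 0.428×287 − 155.84 = -33.005
n6 = -33.005 / -0.079 = 417.78 t/h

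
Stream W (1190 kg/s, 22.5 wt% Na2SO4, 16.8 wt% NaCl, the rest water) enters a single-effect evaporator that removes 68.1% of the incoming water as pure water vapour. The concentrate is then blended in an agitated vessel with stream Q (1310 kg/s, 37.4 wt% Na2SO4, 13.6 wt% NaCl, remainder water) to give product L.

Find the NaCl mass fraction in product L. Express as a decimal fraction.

Vapour removed = 0.681×0.607×1190 = 491.91 kg/s; concentrate = 698.09 kg/s.
NaCl reaching the mixer = 199.92 (from concentrate) + 1310×0.136 = 378.08 kg/s.
Product flow = 698.09 + 1310 = 2008.1 kg/s; NaCl fraction = 0.1883.

0.1883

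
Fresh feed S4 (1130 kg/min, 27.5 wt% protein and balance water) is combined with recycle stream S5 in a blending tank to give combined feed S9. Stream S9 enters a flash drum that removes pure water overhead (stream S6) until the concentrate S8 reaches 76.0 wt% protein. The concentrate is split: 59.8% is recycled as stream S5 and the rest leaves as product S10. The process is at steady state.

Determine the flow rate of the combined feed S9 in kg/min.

Overall protein balance (none leaves overhead): protein in fresh feed = protein in product, i.e. 1130×0.275 = (1−0.598)·S8·0.760.
S8 = 310.75/(0.760×0.402) = 1017.1 kg/min.
Recycle S5 = 0.598×1017.1 = 608.24 kg/min.
Combined feed S9 = 1130 + 608.24 = 1738.2 kg/min.

1738 kg/min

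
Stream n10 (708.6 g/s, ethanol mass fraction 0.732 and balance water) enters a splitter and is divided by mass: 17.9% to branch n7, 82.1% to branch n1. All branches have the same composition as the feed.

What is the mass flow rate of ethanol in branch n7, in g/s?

Branch n7 total = 0.179×708.6 = 126.84 g/s.
ethanol in n7 = 0.732×126.84 = 92.846 g/s.

92.85 g/s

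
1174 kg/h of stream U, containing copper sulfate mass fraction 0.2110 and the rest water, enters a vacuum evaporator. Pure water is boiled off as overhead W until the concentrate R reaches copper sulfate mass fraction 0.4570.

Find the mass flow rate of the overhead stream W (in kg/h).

copper sulfate is conserved: 1174×0.211 = 247.71 kg/h all reports to the concentrate.
Concentrate = 247.71/(target fraction) = 542.04 kg/h.
Overhead = 1174 − 542.04 = 631.96 kg/h.

632 kg/h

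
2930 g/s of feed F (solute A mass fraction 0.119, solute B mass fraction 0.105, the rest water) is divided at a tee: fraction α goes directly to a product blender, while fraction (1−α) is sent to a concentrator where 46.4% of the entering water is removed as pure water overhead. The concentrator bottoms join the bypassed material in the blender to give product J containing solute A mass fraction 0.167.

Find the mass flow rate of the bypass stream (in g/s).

All 2930×0.119 = 348.67 g/s of solute A reaches J, so J = 348.67/0.167 = 2087.8 g/s and vapour = 842.16 g/s.
The evaporator receives (1−α)·2930 of feed at 0.776 water and removes 0.464 of that water:
0.464×0.776×(1−α)×2930 = 842.16
(1−α) = 842.16/1055 = 0.7983;  α = 0.2017.
Bypass flow = 0.2017×2930 = 591.09 g/s.

591.1 g/s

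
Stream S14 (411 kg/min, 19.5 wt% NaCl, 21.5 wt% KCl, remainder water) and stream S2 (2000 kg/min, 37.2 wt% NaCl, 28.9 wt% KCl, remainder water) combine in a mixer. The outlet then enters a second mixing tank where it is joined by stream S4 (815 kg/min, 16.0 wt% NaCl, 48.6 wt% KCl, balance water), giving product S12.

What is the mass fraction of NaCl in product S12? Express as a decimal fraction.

0.2959

Overall, product flow = 3226 kg/min.
NaCl in = 411×0.195 + 2000×0.372 + 815×0.160 = 954.54 kg/min.
NaCl fraction in S12 = 0.2959.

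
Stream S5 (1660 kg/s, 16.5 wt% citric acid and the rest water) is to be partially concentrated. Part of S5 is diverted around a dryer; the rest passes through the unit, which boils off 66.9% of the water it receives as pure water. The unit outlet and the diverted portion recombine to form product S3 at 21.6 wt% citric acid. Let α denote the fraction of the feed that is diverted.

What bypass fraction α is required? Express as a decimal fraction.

0.577

All 1660×0.165 = 273.9 kg/s of citric acid reaches S3, so S3 = 273.9/0.216 = 1268.1 kg/s and vapour = 391.94 kg/s.
The evaporator receives (1−α)·1660 of feed at 0.835 water and removes 0.669 of that water:
0.669×0.835×(1−α)×1660 = 391.94
(1−α) = 391.94/927.3 = 0.4227;  α = 0.5773.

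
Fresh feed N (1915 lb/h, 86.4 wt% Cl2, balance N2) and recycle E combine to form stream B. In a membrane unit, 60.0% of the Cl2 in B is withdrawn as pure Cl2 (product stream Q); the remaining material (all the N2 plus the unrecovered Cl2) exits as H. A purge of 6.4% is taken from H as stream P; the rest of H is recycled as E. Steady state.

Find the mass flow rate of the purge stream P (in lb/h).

328.1 lb/h

N2 enters only via N and leaves only via the purge: 1915×0.136 = 0.064×(N2 in H), and the membrane unit passes all N2, so N2 in B = N2 in H = 4069.4 lb/h.
Cl2 in B: m_A = 1915×0.864 + (1−0.064)·(1−0.600)·m_A, so m_A = 1654.6/0.6256 = 2644.8 lb/h.
H = (1−0.600)×2644.8 + 4069.4 = 5127.3 lb/h.
Purge P = 0.064×5127.3 = 328.15 lb/h.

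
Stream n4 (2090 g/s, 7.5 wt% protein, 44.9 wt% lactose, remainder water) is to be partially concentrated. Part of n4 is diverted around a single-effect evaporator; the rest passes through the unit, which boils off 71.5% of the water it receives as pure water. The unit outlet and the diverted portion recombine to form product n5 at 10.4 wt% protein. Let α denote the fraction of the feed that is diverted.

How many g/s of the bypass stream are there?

All 2090×0.075 = 156.75 g/s of protein reaches n5, so n5 = 156.75/0.104 = 1507.2 g/s and vapour = 582.79 g/s.
The evaporator receives (1−α)·2090 of feed at 0.476 water and removes 0.715 of that water:
0.715×0.476×(1−α)×2090 = 582.79
(1−α) = 582.79/711.31 = 0.8193;  α = 0.1807.
Bypass flow = 0.1807×2090 = 377.63 g/s.

377.6 g/s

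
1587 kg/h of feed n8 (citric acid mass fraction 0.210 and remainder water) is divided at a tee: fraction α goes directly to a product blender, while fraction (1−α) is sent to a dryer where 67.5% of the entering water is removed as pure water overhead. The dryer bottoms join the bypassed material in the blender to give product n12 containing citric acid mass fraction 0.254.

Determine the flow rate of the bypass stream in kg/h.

All 1587×0.210 = 333.27 kg/h of citric acid reaches n12, so n12 = 333.27/0.254 = 1312.1 kg/h and vapour = 274.91 kg/h.
The evaporator receives (1−α)·1587 of feed at 0.790 water and removes 0.675 of that water:
0.675×0.790×(1−α)×1587 = 274.91
(1−α) = 274.91/846.27 = 0.3249;  α = 0.6751.
Bypass flow = 0.6751×1587 = 1071.5 kg/h.

1071 kg/h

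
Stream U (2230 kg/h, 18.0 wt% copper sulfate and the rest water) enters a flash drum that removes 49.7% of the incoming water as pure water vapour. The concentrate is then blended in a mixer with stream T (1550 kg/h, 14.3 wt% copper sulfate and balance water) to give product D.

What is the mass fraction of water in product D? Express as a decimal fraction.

Vapour removed = 0.497×0.820×2230 = 908.81 kg/h; concentrate = 1321.2 kg/h.
water reaching the mixer = 919.79 (from concentrate) + 1550×0.857 = 2248.1 kg/h.
Product flow = 1321.2 + 1550 = 2871.2 kg/h; water fraction = 0.7830.

0.7830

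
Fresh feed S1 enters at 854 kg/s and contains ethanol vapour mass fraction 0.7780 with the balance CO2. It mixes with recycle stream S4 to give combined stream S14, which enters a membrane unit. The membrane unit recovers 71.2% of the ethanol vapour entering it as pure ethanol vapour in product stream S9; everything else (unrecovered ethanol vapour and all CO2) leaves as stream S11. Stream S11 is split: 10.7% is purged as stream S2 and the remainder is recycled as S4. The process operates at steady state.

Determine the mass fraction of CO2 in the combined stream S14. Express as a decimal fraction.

CO2 enters only via S1 and leaves only via the purge: 854×0.222 = 0.107×(CO2 in S11), and the membrane unit passes all CO2, so CO2 in S14 = CO2 in S11 = 1771.9 kg/s.
ethanol vapour in S14: m_A = 854×0.778 + (1−0.107)·(1−0.712)·m_A, so m_A = 664.41/0.7428 = 894.45 kg/s.
S14 = 894.45 + 1771.9 = 2666.3 kg/s.
CO2 fraction in S14 = 1771.9/2666.3 = 0.6645.

0.6645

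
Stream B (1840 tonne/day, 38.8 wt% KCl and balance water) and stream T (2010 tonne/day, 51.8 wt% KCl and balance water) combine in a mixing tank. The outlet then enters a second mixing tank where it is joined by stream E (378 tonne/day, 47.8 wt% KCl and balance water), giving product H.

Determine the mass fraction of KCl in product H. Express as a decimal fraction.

0.4578

Overall, product flow = 4228 tonne/day.
KCl in = 1840×0.388 + 2010×0.518 + 378×0.478 = 1935.8 tonne/day.
KCl fraction in H = 0.4578.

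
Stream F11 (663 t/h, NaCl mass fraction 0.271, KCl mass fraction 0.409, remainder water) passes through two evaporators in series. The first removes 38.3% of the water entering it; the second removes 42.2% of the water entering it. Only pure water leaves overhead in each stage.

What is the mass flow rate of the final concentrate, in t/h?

water in feed = 663×0.320 = 212.16 t/h.
After stage 1: water left = (1−0.383)×212.16 = 130.9; stream total = 581.74 t/h.
After stage 2: water left = (1−0.422)×130.9 = 75.662; final concentrate = 526.5 t/h.

526.5 t/h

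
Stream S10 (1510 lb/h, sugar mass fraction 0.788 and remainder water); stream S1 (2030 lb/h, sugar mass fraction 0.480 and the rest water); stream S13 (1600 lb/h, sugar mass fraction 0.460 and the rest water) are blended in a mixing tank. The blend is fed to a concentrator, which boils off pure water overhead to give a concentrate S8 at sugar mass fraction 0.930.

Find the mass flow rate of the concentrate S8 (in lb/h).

3119 lb/h

sugar entering = 1510×0.788 + 2030×0.480 + 1600×0.460 = 2900.3 lb/h.
All sugar reports to S8, so S8 = 2900.3/0.930 = 3118.6 lb/h.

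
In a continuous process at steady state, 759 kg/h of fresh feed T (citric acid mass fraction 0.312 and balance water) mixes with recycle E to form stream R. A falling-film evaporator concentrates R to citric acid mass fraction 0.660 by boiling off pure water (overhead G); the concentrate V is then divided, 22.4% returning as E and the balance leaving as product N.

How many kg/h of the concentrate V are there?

Overall citric acid balance (none leaves overhead): citric acid in fresh feed = citric acid in product, i.e. 759×0.312 = (1−0.224)·V·0.660.
V = 236.81/(0.660×0.776) = 462.37 kg/h.

462.4 kg/h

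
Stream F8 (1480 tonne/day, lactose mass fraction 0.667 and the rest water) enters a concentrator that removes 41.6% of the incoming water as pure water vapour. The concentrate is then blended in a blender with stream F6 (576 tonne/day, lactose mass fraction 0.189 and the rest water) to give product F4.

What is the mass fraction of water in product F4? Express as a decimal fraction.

0.408

Vapour removed = 0.416×0.333×1480 = 205.02 tonne/day; concentrate = 1275 tonne/day.
water reaching the mixer = 287.82 (from concentrate) + 576×0.811 = 754.95 tonne/day.
Product flow = 1275 + 576 = 1851 tonne/day; water fraction = 0.408.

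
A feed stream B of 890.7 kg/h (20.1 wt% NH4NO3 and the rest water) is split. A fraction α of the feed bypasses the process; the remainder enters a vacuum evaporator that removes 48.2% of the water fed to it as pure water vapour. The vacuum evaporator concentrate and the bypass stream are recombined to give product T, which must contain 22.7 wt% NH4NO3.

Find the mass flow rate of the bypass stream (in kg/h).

625.8 kg/h

All 890.7×0.201 = 179.03 kg/h of NH4NO3 reaches T, so T = 179.03/0.227 = 788.68 kg/h and vapour = 102.02 kg/h.
The evaporator receives (1−α)·890.7 of feed at 0.799 water and removes 0.482 of that water:
0.482×0.799×(1−α)×890.7 = 102.02
(1−α) = 102.02/343.02 = 0.2974;  α = 0.7026.
Bypass flow = 0.7026×890.7 = 625.8 kg/h.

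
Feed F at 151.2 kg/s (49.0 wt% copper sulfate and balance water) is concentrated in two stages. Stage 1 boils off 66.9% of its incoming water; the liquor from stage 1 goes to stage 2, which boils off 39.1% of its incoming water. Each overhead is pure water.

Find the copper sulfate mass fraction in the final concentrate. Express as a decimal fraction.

water in feed = 151.2×0.510 = 77.112 kg/s.
After stage 1: water left = (1−0.669)×77.112 = 25.524; stream total = 99.612 kg/s.
After stage 2: water left = (1−0.391)×25.524 = 15.544; final concentrate = 89.632 kg/s.
copper sulfate fraction = 74.088/89.632 = 0.827.

0.827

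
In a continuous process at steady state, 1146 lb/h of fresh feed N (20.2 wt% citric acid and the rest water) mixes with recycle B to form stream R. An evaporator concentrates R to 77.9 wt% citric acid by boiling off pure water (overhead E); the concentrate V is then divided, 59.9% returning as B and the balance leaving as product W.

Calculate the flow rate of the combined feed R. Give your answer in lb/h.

Overall citric acid balance (none leaves overhead): citric acid in fresh feed = citric acid in product, i.e. 1146×0.202 = (1−0.599)·V·0.779.
V = 231.49/(0.779×0.401) = 741.06 lb/h.
Recycle B = 0.599×741.06 = 443.9 lb/h.
Combined feed R = 1146 + 443.9 = 1589.9 lb/h.

1590 lb/h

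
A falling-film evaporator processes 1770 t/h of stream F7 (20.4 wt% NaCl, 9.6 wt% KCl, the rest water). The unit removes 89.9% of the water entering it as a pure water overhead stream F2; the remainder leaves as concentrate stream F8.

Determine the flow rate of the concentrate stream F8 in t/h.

656.1 t/h

water entering = 1770×0.700 = 1239 t/h; overhead removed = 0.899×1239 = 1113.9 t/h.
Concentrate = 1770 − 1113.9 = 656.14 t/h.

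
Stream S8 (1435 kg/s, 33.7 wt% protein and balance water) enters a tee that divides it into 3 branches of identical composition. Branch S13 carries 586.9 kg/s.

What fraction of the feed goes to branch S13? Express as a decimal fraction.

0.409

Fraction to S13 = 586.9/1435 = 0.4090.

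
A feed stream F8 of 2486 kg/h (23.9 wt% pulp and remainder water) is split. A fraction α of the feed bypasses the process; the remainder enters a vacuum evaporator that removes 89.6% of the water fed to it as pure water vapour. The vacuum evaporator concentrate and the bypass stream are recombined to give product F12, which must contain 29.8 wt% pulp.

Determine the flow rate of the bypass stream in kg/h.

1764 kg/h

All 2486×0.239 = 594.15 kg/h of pulp reaches F12, so F12 = 594.15/0.298 = 1993.8 kg/h and vapour = 492.19 kg/h.
The evaporator receives (1−α)·2486 of feed at 0.761 water and removes 0.896 of that water:
0.896×0.761×(1−α)×2486 = 492.19
(1−α) = 492.19/1695.1 = 0.2904;  α = 0.7096.
Bypass flow = 0.7096×2486 = 1764.2 kg/h.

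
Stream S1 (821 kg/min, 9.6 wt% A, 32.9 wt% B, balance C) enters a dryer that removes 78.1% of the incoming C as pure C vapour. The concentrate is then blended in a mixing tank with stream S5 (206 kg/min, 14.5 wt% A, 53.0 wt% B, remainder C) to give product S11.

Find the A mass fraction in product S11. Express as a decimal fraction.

Vapour removed = 0.781×0.575×821 = 368.69 kg/min; concentrate = 452.31 kg/min.
A reaching the mixer = 78.816 (from concentrate) + 206×0.145 = 108.69 kg/min.
Product flow = 452.31 + 206 = 658.31 kg/min; A fraction = 0.165.

0.165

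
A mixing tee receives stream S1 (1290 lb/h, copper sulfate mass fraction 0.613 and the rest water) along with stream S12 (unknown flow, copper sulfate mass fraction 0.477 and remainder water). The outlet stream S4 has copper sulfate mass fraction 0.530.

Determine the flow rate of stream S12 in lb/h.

2020 lb/h

Let S12 be the unknown flow. Total out = 1290 + S12.
copper sulfate balance: 790.77 + 0.477·S12 = 0.530·(1290 + S12)
(0.477 − 0.530)·S12 = 0.530×1290 − 790.77 = -107.07
S12 = -107.07 / -0.053 = 2020.2 lb/h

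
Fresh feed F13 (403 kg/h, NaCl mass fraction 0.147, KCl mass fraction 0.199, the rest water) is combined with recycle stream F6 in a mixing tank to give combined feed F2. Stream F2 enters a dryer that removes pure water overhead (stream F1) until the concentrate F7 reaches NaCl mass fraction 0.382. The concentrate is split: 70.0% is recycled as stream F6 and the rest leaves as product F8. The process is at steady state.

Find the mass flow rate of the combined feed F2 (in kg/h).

764.9 kg/h

Overall NaCl balance (none leaves overhead): NaCl in fresh feed = NaCl in product, i.e. 403×0.147 = (1−0.700)·F7·0.382.
F7 = 59.241/(0.382×0.300) = 516.94 kg/h.
Recycle F6 = 0.700×516.94 = 361.86 kg/h.
Combined feed F2 = 403 + 361.86 = 764.86 kg/h.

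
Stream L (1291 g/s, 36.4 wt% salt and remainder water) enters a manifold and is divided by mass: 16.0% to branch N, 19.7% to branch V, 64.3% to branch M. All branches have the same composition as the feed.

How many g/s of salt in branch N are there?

75.19 g/s

Branch N total = 0.160×1291 = 206.56 g/s.
salt in N = 0.364×206.56 = 75.188 g/s.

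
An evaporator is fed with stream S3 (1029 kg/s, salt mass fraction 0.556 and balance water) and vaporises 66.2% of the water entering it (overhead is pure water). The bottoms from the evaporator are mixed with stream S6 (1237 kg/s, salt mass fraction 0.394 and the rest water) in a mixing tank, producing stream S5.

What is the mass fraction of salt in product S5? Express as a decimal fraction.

Vapour removed = 0.662×0.444×1029 = 302.45 kg/s; concentrate = 726.55 kg/s.
salt reaching the mixer = 572.12 (from concentrate) + 1237×0.394 = 1059.5 kg/s.
Product flow = 726.55 + 1237 = 1963.5 kg/s; salt fraction = 0.540.

0.540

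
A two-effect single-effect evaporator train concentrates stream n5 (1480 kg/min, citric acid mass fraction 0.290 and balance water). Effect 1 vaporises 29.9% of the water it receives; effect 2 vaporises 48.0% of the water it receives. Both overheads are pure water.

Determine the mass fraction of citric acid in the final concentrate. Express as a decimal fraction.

0.528

water in feed = 1480×0.710 = 1050.8 kg/min.
After stage 1: water left = (1−0.299)×1050.8 = 736.61; stream total = 1165.8 kg/min.
After stage 2: water left = (1−0.480)×736.61 = 383.04; final concentrate = 812.24 kg/min.
citric acid fraction = 429.2/812.24 = 0.528.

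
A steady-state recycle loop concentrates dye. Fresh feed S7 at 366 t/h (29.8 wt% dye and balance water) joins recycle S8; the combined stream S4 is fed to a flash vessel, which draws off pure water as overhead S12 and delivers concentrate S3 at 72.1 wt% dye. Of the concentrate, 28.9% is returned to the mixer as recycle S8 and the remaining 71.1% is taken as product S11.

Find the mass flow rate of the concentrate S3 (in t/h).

Overall dye balance (none leaves overhead): dye in fresh feed = dye in product, i.e. 366×0.298 = (1−0.289)·S3·0.721.
S3 = 109.07/(0.721×0.711) = 212.76 t/h.

212.8 t/h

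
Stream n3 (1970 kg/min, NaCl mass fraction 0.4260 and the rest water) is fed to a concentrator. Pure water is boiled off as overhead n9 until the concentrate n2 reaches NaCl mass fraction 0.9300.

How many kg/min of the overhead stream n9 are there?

1068 kg/min

NaCl is conserved: 1970×0.426 = 839.22 kg/min all reports to the concentrate.
Concentrate = 839.22/(target fraction) = 902.39 kg/min.
Overhead = 1970 − 902.39 = 1067.6 kg/min.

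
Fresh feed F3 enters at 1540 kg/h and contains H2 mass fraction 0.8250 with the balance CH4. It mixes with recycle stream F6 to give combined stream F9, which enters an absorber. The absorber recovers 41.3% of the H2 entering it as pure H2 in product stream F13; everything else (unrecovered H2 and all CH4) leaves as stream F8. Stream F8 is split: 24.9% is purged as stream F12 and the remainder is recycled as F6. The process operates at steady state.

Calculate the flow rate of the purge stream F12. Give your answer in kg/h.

CH4 enters only via F3 and leaves only via the purge: 1540×0.175 = 0.249×(CH4 in F8), and the absorber passes all CH4, so CH4 in F9 = CH4 in F8 = 1082.3 kg/h.
H2 in F9: m_A = 1540×0.825 + (1−0.249)·(1−0.413)·m_A, so m_A = 1270.5/0.5592 = 2272.1 kg/h.
F8 = (1−0.413)×2272.1 + 1082.3 = 2416.1 kg/h.
Purge F12 = 0.249×2416.1 = 601.6 kg/h.

601.6 kg/h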